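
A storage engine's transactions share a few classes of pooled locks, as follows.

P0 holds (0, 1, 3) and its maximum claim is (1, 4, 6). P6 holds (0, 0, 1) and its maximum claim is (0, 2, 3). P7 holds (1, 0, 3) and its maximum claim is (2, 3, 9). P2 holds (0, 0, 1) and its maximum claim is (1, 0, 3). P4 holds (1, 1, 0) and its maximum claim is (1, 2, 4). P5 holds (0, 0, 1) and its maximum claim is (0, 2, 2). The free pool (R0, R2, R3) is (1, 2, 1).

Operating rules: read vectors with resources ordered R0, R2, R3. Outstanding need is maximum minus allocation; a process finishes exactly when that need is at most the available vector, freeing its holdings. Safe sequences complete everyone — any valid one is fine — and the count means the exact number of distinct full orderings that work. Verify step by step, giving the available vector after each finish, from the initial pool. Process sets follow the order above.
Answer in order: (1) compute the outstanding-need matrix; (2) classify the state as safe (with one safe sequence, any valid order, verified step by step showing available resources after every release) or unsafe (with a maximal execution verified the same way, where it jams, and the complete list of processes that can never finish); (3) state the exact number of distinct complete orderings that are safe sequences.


(1) Outstanding need per process (order R0, R2, R3):
  P0: (1, 3, 3)
  P6: (0, 2, 2)
  P7: (1, 3, 6)
  P2: (1, 0, 2)
  P4: (0, 1, 4)
  P5: (0, 2, 1)
(2) The state is SAFE; one workable sequence: P5, P6, P2, P4, P0, P7.
Key observation: P5 marks the first exact bind of the order: its need (0, 2, 1) fits the free (1, 2, 1) with zero slack on a requested resource.
Step-by-step check:
  pool = (1, 2, 1)
  P5: need (0, 2, 1) fits (1, 2, 1); releases (0, 0, 1), pool now (1, 2, 2)
  P6: need (0, 2, 2) fits (1, 2, 2); releases (0, 0, 1), pool now (1, 2, 3)
  P2: need (1, 0, 2) fits (1, 2, 3); releases (0, 0, 1), pool now (1, 2, 4)
  P4: need (0, 1, 4) fits (1, 2, 4); releases (1, 1, 0), pool now (2, 3, 4)
  P0: need (1, 3, 3) fits (2, 3, 4); releases (0, 1, 3), pool now (2, 4, 7)
  P7: need (1, 3, 6) fits (2, 4, 7); releases (1, 0, 3), pool now (3, 4, 10)
(3) Exactly 2 of the possible complete orderings are safe sequences.


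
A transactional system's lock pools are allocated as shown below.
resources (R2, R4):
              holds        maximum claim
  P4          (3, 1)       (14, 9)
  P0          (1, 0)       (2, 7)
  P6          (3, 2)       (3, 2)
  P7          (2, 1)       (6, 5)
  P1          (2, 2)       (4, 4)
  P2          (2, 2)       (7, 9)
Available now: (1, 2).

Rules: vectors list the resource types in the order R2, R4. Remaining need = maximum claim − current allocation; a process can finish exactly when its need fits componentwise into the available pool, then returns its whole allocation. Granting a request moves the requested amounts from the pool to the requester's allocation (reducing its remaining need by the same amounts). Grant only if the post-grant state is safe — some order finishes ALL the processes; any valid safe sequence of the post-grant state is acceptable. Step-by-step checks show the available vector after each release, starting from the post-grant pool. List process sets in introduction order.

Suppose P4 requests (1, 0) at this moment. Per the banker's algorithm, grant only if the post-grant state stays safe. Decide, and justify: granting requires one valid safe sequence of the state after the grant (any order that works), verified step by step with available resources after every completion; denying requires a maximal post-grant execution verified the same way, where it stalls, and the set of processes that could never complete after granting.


GRANT: granting preserves safety; a valid post-grant sequence is P6, P1, P7, P2, P0, P4.
Key observation: the grant leaves (0, 2) free — enough for P6, whose release restarts the cascade.
Check on the post-grant state, step by step:
  pool = (0, 2)
  P6: need (0, 0) fits (0, 2); releases (3, 2), pool now (3, 4)
  P1: need (2, 2) fits (3, 4); releases (2, 2), pool now (5, 6)
  P7: need (4, 4) fits (5, 6); releases (2, 1), pool now (7, 7)
  P2: need (5, 7) fits (7, 7); releases (2, 2), pool now (9, 9)
  P0: need (1, 7) fits (9, 9); releases (1, 0), pool now (10, 9)
  P4: need (10, 8) fits (10, 9); releases (4, 1), pool now (14, 10)


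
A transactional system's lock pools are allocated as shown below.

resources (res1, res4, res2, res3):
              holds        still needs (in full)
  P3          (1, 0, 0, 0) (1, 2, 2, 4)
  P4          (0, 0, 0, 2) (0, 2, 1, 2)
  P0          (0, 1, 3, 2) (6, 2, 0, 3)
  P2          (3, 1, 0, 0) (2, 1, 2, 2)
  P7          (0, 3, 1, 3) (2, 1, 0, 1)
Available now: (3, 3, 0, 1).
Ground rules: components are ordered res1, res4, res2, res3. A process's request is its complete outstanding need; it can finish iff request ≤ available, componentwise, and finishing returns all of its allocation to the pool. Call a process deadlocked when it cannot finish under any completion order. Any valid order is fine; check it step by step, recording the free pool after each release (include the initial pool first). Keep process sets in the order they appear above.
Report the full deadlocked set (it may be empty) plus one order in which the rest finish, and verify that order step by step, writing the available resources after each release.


The deadlocked set is P3, P0 and P2.
Key observation: after P7, P4 the pool peaks at (3, 6, 1, 6), and each blocked process is short somewhere: P3 on res2; P0 on res1; P2 on res2.
A valid finishing order for the others: P7, P4. Check, step by step:
  pool = (3, 3, 0, 1)
  P7 needs (2, 1, 0, 1) <= (3, 3, 0, 1) -> finishes; pool += (0, 3, 1, 3) = (3, 6, 1, 4)
  P4 needs (0, 2, 1, 2) <= (3, 6, 1, 4) -> finishes; pool += (0, 0, 0, 2) = (3, 6, 1, 6)
The blocked processes can never fit:
  P3 cannot run: need (1, 2, 2, 4) vs free (3, 6, 1, 6) (insufficient res2)
  P0 cannot run: need (6, 2, 0, 3) vs free (3, 6, 1, 6) (insufficient res1)
  P2 cannot run: need (2, 1, 2, 2) vs free (3, 6, 1, 6) (insufficient res2)


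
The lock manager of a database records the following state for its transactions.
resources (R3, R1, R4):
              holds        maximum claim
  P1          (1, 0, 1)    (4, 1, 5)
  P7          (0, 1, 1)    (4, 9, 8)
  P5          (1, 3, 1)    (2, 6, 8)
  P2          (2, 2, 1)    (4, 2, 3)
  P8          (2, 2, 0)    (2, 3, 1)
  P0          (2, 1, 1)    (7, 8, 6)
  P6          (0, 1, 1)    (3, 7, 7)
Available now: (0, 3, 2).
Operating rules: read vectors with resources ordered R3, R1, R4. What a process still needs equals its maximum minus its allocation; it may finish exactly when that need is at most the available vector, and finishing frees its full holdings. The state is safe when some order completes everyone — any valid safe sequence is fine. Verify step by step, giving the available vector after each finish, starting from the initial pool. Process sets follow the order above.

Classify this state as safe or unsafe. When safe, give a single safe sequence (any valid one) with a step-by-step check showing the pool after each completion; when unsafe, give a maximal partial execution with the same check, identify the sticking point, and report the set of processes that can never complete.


UNSAFE.
Key observation: R4 is the bottleneck — with P8, P2 done the pool holds (4, 7, 3), short of every remaining need.
Going as far as possible: P8, P2; after that, nothing fits. Check, step by step:
  pool = (0, 3, 2)
  P8: need (0, 1, 1) fits (0, 3, 2); releases (2, 2, 0), pool now (2, 5, 2)
  P2: need (2, 0, 2) fits (2, 5, 2); releases (2, 2, 1), pool now (4, 7, 3)
  P1 cannot run: need (3, 1, 4) vs free (4, 7, 3) (insufficient R4)
  P7 cannot run: need (4, 8, 7) vs free (4, 7, 3) (insufficient R1 and R4)
  P5 cannot run: need (1, 3, 7) vs free (4, 7, 3) (insufficient R4)
  P0 cannot run: need (5, 7, 5) vs free (4, 7, 3) (insufficient R3 and R4)
  P6 cannot run: need (3, 6, 6) vs free (4, 7, 3) (insufficient R4)
Never able to finish: P1, P7, P5, P0 and P6.


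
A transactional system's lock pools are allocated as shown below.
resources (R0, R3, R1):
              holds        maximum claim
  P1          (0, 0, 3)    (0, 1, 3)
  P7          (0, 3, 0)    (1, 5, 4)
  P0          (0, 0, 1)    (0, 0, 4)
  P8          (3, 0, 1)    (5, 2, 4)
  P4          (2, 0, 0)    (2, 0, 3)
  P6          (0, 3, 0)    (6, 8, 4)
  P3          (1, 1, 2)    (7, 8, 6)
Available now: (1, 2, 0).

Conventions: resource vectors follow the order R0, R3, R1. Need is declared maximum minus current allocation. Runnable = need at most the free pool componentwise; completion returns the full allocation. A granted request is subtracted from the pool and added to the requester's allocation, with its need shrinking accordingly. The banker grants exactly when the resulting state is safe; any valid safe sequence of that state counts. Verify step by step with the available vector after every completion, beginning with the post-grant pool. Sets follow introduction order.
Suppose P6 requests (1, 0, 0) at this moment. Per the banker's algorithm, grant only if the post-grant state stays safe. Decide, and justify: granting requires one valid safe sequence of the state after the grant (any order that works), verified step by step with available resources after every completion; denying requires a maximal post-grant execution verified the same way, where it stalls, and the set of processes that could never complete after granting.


GRANT: granting preserves safety; a valid post-grant sequence is P1, P4, P8, P7, P0, P6, P3.
Key observation: granting shrinks the pool to (0, 2, 0), yet P1 still fits and the chain goes through.
Verifying the post-grant state step by step:
  pool = (0, 2, 0)
  P1: need (0, 1, 0) fits (0, 2, 0); releases (0, 0, 3), pool now (0, 2, 3)
  P4: need (0, 0, 3) fits (0, 2, 3); releases (2, 0, 0), pool now (2, 2, 3)
  P8: need (2, 2, 3) fits (2, 2, 3); releases (3, 0, 1), pool now (5, 2, 4)
  P7: need (1, 2, 4) fits (5, 2, 4); releases (0, 3, 0), pool now (5, 5, 4)
  P0: need (0, 0, 3) fits (5, 5, 4); releases (0, 0, 1), pool now (5, 5, 5)
  P6: need (5, 5, 4) fits (5, 5, 5); releases (1, 3, 0), pool now (6, 8, 5)
  P3: need (6, 7, 4) fits (6, 8, 5); releases (1, 1, 2), pool now (7, 9, 7)


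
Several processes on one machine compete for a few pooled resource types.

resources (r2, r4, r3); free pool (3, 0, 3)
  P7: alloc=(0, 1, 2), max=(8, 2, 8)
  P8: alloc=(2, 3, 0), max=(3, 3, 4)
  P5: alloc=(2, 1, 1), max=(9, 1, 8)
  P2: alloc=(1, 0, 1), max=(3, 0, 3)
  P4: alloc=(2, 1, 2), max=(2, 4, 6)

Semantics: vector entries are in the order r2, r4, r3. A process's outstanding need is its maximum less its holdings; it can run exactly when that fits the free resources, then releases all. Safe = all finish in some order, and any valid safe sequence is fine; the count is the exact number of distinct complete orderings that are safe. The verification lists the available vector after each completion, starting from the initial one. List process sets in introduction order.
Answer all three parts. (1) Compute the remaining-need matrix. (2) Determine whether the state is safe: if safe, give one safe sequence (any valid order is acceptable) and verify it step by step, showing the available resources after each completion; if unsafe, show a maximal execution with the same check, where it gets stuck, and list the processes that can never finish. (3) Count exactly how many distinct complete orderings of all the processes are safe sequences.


(1) Remaining need (order r2, r4, r3):
  P7: (8, 1, 6)
  P8: (1, 0, 4)
  P5: (7, 0, 7)
  P2: (2, 0, 2)
  P4: (0, 3, 4)
(2) The state is SAFE; one workable sequence: P2, P8, P4, P7, P5.
Key observation: reading the order forward, P8 is the first process whose need (1, 0, 4) meets the free pool (4, 0, 4) exactly on a resource it requests.
Step-by-step check:
  pool = (3, 0, 3)
  P2: need (2, 0, 2) fits (3, 0, 3); releases (1, 0, 1), pool now (4, 0, 4)
  P8: need (1, 0, 4) fits (4, 0, 4); releases (2, 3, 0), pool now (6, 3, 4)
  P4: need (0, 3, 4) fits (6, 3, 4); releases (2, 1, 2), pool now (8, 4, 6)
  P7: need (8, 1, 6) fits (8, 4, 6); releases (0, 1, 2), pool now (8, 5, 8)
  P5: need (7, 0, 7) fits (8, 5, 8); releases (2, 1, 1), pool now (10, 6, 9)
(3) Exactly 1 of the possible complete orderings is a safe sequence.


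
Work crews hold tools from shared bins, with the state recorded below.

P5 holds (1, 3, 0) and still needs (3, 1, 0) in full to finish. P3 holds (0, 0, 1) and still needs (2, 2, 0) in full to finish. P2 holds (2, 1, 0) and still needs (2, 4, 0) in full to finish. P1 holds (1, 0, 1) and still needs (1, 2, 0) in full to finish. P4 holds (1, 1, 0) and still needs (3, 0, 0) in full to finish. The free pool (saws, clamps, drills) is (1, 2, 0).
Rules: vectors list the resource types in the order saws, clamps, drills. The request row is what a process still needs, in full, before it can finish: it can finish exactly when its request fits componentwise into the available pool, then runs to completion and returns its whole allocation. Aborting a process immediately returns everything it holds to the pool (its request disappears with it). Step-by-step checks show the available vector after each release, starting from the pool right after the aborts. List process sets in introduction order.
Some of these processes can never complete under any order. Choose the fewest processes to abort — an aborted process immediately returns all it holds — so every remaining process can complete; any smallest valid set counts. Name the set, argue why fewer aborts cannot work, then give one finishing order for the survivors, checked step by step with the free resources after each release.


Abort P5.
Key observation: P2 could never have finished before the abort; with (1, 3, 0) returned by P5, it fits at step 1.
Minimality: the empty abort set fails — the state is deadlocked as it stands.
One survivor order: P2, P3, P1, P4. Verifying each step (post-abort pool first):
  pool = (2, 5, 0)
  P2 needs (2, 4, 0) <= (2, 5, 0) -> finishes; pool += (2, 1, 0) = (4, 6, 0)
  P3 needs (2, 2, 0) <= (4, 6, 0) -> finishes; pool += (0, 0, 1) = (4, 6, 1)
  P1 needs (1, 2, 0) <= (4, 6, 1) -> finishes; pool += (1, 0, 1) = (5, 6, 2)
  P4 needs (3, 0, 0) <= (5, 6, 2) -> finishes; pool += (1, 1, 0) = (6, 7, 2)


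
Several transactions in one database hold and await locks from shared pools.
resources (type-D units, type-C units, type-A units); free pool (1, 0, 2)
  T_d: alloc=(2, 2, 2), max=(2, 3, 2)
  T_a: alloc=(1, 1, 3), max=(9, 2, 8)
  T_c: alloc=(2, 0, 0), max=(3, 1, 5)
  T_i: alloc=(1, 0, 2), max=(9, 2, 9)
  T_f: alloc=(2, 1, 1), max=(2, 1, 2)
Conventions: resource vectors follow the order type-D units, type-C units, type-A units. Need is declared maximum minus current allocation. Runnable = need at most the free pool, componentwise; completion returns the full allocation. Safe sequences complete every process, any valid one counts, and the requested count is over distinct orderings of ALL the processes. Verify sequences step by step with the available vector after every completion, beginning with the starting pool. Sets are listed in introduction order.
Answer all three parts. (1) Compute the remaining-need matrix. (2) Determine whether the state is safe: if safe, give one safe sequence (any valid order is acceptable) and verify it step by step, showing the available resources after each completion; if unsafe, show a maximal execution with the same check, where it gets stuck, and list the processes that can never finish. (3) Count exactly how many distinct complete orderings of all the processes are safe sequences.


(1) Outstanding need per process (order type-D units, type-C units, type-A units):
  T_d: (0, 1, 0)
  T_a: (8, 1, 5)
  T_c: (1, 1, 5)
  T_i: (8, 2, 7)
  T_f: (0, 0, 1)
(2) UNSAFE — no complete ordering exists.
Key observation: type-D units is the bottleneck — with T_f, T_d, T_c done the pool holds (7, 3, 5), short of every remaining need.
The run T_f, T_d, T_c cannot be extended any further. Check, step by step:
  pool = (1, 0, 2)
  T_f: need (0, 0, 1) fits (1, 0, 2); releases (2, 1, 1), pool now (3, 1, 3)
  T_d: need (0, 1, 0) fits (3, 1, 3); releases (2, 2, 2), pool now (5, 3, 5)
  T_c: need (1, 1, 5) fits (5, 3, 5); releases (2, 0, 0), pool now (7, 3, 5)
  T_a still needs (8, 1, 5) but only (7, 3, 5) is free — short on type-D units
  T_i still needs (8, 2, 7) but only (7, 3, 5) is free — short on type-D units and type-A units
Permanently blocked: T_a and T_i.
(3) Precisely 0 of the possible complete orderings are safe sequences.


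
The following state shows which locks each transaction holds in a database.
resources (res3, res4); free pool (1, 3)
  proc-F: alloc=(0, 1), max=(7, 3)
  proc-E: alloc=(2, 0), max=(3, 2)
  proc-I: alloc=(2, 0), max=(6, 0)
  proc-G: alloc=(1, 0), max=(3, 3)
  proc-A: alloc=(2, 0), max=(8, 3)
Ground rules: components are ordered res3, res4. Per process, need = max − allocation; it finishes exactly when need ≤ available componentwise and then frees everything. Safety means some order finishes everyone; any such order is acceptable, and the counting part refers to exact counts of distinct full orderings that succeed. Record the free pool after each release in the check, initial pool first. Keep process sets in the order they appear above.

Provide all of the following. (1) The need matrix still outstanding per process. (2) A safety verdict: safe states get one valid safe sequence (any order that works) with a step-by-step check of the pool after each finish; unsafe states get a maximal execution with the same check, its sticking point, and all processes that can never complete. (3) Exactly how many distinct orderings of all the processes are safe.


(1) Outstanding need per process (order res3, res4):
  proc-F: (7, 2)
  proc-E: (1, 2)
  proc-I: (4, 0)
  proc-G: (2, 3)
  proc-A: (6, 3)
(2) SAFE, for example via the order proc-E, proc-G, proc-I, proc-A, proc-F.
Key observation: the first exact fit in this order is proc-E — it needs (1, 2) with (1, 3) free, meeting a requested resource to the last unit.
Check, step by step:
  pool = (1, 3)
  proc-E: need (1, 2) fits (1, 3); releases (2, 0), pool now (3, 3)
  proc-G: need (2, 3) fits (3, 3); releases (1, 0), pool now (4, 3)
  proc-I: need (4, 0) fits (4, 3); releases (2, 0), pool now (6, 3)
  proc-A: need (6, 3) fits (6, 3); releases (2, 0), pool now (8, 3)
  proc-F: need (7, 2) fits (8, 3); releases (0, 1), pool now (8, 4)
(3) Exactly 1 of the possible complete orderings is a safe sequence.


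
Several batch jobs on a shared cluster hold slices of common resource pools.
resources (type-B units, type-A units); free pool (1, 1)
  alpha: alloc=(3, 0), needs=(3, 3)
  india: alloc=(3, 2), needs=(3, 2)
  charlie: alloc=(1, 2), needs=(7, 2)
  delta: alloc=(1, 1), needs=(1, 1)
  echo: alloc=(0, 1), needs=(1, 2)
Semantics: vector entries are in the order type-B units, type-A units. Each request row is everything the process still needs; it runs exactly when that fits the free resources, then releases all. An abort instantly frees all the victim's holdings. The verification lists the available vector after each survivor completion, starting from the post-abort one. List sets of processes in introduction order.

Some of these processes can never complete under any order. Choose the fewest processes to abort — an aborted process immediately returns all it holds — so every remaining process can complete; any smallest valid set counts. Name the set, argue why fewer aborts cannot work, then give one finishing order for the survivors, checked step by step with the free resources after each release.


Abort charlie.
Key observation: the returned (1, 2) from charlie is what brings alpha — unrunnable before, under any order — into play at step 2.
Why nothing smaller works: aborting no one leaves the state deadlocked as given.
One survivor order: delta, alpha, india, echo. Step-by-step check (post-abort pool first):
  pool = (2, 3)
  run delta (needs (1, 1), free (2, 3)); after release of (1, 1) the pool is (3, 4)
  run alpha (needs (3, 3), free (3, 4)); after release of (3, 0) the pool is (6, 4)
  run india (needs (3, 2), free (6, 4)); after release of (3, 2) the pool is (9, 6)
  run echo (needs (1, 2), free (9, 6)); after release of (0, 1) the pool is (9, 7)


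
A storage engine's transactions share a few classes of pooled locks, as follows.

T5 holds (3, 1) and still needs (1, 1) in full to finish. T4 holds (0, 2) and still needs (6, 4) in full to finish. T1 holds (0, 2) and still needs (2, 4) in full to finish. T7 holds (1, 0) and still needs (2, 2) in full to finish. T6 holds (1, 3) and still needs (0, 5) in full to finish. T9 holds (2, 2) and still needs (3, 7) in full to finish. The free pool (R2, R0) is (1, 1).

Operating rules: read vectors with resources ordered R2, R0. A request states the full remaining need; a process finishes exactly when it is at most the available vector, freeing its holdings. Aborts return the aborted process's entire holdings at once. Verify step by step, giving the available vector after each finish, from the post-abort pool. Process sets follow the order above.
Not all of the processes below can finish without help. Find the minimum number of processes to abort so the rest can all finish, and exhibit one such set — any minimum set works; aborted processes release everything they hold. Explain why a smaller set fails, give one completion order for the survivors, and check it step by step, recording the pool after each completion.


The answer: abort T4.
Key observation: T1 could never have finished before the abort; with (0, 2) returned by T4, it fits at step 2.
Why nothing smaller works: aborting no one leaves the state deadlocked as given.
The survivors complete as T5, T1, T6, T9, T7. Walking it through (starting from the post-abort pool):
  pool = (1, 3)
  T5: need (1, 1) fits (1, 3); releases (3, 1), pool now (4, 4)
  T1: need (2, 4) fits (4, 4); releases (0, 2), pool now (4, 6)
  T6: need (0, 5) fits (4, 6); releases (1, 3), pool now (5, 9)
  T9: need (3, 7) fits (5, 9); releases (2, 2), pool now (7, 11)
  T7: need (2, 2) fits (7, 11); releases (1, 0), pool now (8, 11)


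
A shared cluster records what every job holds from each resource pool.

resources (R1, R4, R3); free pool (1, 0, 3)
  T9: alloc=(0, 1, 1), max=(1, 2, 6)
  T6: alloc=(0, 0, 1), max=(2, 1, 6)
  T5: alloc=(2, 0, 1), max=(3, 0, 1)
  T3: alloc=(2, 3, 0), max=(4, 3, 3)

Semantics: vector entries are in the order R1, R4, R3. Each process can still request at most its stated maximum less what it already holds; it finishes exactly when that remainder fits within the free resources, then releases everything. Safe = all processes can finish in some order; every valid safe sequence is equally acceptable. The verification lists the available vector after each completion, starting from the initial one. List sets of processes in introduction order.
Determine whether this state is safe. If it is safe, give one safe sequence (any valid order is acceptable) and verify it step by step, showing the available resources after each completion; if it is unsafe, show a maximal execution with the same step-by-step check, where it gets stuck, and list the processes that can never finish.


UNSAFE — no complete ordering exists.
Key observation: the wall is R3: completing T5, T3 brings the pool only to (5, 3, 4), and all the rest need more.
A maximal execution: T5, T3 — then nothing else fits. Step-by-step check:
  pool = (1, 0, 3)
  T5 needs (1, 0, 0) <= (1, 0, 3) -> finishes; pool += (2, 0, 1) = (3, 0, 4)
  T3 needs (2, 0, 3) <= (3, 0, 4) -> finishes; pool += (2, 3, 0) = (5, 3, 4)
  blocked: T9 wants (1, 1, 5), pool (5, 3, 4) — not enough R3
  blocked: T6 wants (2, 1, 5), pool (5, 3, 4) — not enough R3
Processes that can never finish: T9 and T6.


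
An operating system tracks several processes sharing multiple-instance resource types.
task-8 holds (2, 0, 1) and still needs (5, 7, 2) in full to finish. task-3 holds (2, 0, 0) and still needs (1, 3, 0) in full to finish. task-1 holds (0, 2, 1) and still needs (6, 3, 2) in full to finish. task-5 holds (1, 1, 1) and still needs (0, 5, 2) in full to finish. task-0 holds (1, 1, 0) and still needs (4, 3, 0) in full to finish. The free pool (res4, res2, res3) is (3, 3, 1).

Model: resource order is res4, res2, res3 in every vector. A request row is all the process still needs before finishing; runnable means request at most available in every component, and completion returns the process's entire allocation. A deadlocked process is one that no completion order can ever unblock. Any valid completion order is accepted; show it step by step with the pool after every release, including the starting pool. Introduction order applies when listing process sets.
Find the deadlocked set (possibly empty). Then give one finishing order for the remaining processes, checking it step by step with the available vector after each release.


The deadlocked set is task-8, task-1 and task-5.
Key observation: the pool after task-3, task-0 is (6, 4, 1); every surviving request exceeds it in res3, so progress ends there.
A valid finishing order for the others: task-3, task-0. Step-by-step check:
  pool = (3, 3, 1)
  task-3 needs (1, 3, 0) <= (3, 3, 1) -> finishes; pool += (2, 0, 0) = (5, 3, 1)
  task-0 needs (4, 3, 0) <= (5, 3, 1) -> finishes; pool += (1, 1, 0) = (6, 4, 1)
None of the blocked processes ever fits:
  task-8 still needs (5, 7, 2) but only (6, 4, 1) is free — short on res2 and res3
  task-1 still needs (6, 3, 2) but only (6, 4, 1) is free — short on res3
  task-5 still needs (0, 5, 2) but only (6, 4, 1) is free — short on res2 and res3


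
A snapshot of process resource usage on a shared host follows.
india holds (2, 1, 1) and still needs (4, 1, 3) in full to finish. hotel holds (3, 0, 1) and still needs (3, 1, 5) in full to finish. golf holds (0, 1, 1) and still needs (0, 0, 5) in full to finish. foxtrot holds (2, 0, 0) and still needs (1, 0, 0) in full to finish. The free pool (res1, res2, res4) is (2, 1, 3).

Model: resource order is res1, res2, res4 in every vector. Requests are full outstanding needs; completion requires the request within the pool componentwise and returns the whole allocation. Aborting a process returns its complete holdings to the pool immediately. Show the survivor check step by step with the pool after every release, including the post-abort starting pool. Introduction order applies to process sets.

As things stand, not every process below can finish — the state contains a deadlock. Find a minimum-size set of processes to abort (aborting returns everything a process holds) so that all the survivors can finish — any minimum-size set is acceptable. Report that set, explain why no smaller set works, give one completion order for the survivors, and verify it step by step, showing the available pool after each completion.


Minimum abort set: golf.
Key observation: before aborting golf, hotel was permanently blocked — no order could ever run it; afterwards it completes at step 3.
Minimality: the empty abort set fails — the state is deadlocked as it stands.
The survivors complete as foxtrot, india, hotel. Verifying each step (starting from the post-abort pool):
  pool = (2, 2, 4)
  run foxtrot (needs (1, 0, 0), free (2, 2, 4)); after release of (2, 0, 0) the pool is (4, 2, 4)
  run india (needs (4, 1, 3), free (4, 2, 4)); after release of (2, 1, 1) the pool is (6, 3, 5)
  run hotel (needs (3, 1, 5), free (6, 3, 5)); after release of (3, 0, 1) the pool is (9, 3, 6)


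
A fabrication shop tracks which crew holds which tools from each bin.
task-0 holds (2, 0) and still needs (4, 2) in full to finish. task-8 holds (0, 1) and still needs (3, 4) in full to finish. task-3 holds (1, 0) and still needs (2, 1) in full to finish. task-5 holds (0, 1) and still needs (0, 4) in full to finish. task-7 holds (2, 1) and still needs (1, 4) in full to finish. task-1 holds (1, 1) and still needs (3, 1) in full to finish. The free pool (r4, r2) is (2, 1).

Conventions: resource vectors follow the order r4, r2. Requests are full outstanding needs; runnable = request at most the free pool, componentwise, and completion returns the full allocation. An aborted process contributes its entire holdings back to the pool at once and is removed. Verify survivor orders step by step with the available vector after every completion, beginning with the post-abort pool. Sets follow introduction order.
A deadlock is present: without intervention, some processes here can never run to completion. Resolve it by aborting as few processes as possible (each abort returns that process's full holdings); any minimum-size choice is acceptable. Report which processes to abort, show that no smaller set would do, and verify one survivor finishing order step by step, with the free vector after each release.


Minimum abort set: task-8 and task-7.
Key observation: task-5 had no path to completion before; after the abort of task-8 and task-7 ((2, 2) returned), step 4 is where it fits.
No one abort is enough; case by case: task-0 alone leaves task-8 blocked (short on r2); task-8 alone leaves task-5 blocked (short on r2); task-3 alone leaves task-8 blocked (short on r2); task-5 alone leaves task-8 blocked (short on r2); task-7 alone leaves task-8 blocked (short on r2); task-1 alone leaves task-8 blocked (short on r2).
One survivor order: task-3, task-0, task-1, task-5. Verifying each step (post-abort pool first):
  pool = (4, 3)
  task-3 needs (2, 1) <= (4, 3) -> finishes; pool += (1, 0) = (5, 3)
  task-0 needs (4, 2) <= (5, 3) -> finishes; pool += (2, 0) = (7, 3)
  task-1 needs (3, 1) <= (7, 3) -> finishes; pool += (1, 1) = (8, 4)
  task-5 needs (0, 4) <= (8, 4) -> finishes; pool += (0, 1) = (8, 5)


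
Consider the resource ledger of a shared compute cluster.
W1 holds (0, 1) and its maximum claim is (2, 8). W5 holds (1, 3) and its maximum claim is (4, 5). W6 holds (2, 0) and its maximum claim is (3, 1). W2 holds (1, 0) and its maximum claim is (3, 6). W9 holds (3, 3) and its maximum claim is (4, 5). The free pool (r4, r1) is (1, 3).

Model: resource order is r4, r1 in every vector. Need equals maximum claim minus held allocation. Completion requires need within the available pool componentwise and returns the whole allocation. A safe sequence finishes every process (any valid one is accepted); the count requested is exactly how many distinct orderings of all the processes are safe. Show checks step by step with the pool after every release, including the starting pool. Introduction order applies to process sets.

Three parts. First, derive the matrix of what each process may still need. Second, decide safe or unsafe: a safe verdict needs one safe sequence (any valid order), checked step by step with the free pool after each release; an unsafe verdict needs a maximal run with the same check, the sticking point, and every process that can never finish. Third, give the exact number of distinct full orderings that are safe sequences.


(1) Outstanding need per process (order r4, r1):
  W1: (2, 7)
  W5: (3, 2)
  W6: (1, 1)
  W2: (2, 6)
  W9: (1, 2)
(2) SAFE. One safe sequence: W6, W5, W9, W1, W2.
Key observation: W6 is the earliest step where a requested resource binds exactly: need (1, 1), pool (1, 3) at its turn.
Verifying each step:
  pool = (1, 3)
  run W6 (needs (1, 1), free (1, 3)); after release of (2, 0) the pool is (3, 3)
  run W5 (needs (3, 2), free (3, 3)); after release of (1, 3) the pool is (4, 6)
  run W9 (needs (1, 2), free (4, 6)); after release of (3, 3) the pool is (7, 9)
  run W1 (needs (2, 7), free (7, 9)); after release of (0, 1) the pool is (7, 10)
  run W2 (needs (2, 6), free (7, 10)); after release of (1, 0) the pool is (8, 10)
(3) Exactly 18 of the possible complete orderings are safe sequences.


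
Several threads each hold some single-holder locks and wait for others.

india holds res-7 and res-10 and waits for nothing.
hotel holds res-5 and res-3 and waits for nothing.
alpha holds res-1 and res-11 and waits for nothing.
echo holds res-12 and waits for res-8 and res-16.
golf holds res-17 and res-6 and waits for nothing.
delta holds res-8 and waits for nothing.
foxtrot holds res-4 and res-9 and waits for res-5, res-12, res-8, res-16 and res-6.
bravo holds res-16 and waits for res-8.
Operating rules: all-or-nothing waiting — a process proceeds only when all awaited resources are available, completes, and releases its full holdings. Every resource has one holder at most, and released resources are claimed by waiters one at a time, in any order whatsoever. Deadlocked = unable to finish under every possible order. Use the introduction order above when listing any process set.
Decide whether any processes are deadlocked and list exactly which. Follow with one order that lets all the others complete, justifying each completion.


No process is deadlocked.
Key observation: all waits point, directly or indirectly, at processes that can finish, so nothing is permanently blocked.
A valid finishing order for the others: delta, golf, bravo, echo, alpha, hotel, india, foxtrot.
Check, step by step:
  delta waits on nothing -> runs at once and releases res-8
  golf waits on nothing -> runs at once and releases res-17 and res-6
  bravo waits on res-8 — all released -> runs and releases res-16
  echo waits on res-8 and res-16 — all released -> runs and releases res-12
  alpha waits on nothing -> runs at once and releases res-1 and res-11
  hotel waits on nothing -> runs at once and releases res-5 and res-3
  india waits on nothing -> runs at once and releases res-7 and res-10
  foxtrot waits on res-5, res-12, res-8, res-16 and res-6 — all released -> runs and releases res-4 and res-9


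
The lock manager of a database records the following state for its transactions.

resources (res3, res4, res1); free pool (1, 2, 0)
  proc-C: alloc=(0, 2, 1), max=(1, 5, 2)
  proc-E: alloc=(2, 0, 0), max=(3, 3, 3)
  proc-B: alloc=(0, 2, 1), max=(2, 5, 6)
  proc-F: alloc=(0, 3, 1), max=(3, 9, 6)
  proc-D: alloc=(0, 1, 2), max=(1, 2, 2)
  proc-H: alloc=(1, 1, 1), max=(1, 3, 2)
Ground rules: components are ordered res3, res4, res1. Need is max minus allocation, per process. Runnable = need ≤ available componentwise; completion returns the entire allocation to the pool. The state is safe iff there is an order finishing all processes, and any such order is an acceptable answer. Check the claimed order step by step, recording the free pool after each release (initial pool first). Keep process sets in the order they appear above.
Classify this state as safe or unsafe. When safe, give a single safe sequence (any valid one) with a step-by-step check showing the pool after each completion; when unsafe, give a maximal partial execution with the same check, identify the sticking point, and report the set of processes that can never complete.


UNSAFE.
Key observation: after proc-D, proc-H, proc-E, proc-C complete, (4, 6, 4) is the best the pool ever gets, yet each leftover process wants more res1.
Going as far as possible: proc-D, proc-H, proc-E, proc-C; after that, nothing fits. Verifying each step:
  pool = (1, 2, 0)
  proc-D needs (1, 1, 0) <= (1, 2, 0) -> finishes; pool += (0, 1, 2) = (1, 3, 2)
  proc-H needs (0, 2, 1) <= (1, 3, 2) -> finishes; pool += (1, 1, 1) = (2, 4, 3)
  proc-E needs (1, 3, 3) <= (2, 4, 3) -> finishes; pool += (2, 0, 0) = (4, 4, 3)
  proc-C needs (1, 3, 1) <= (4, 4, 3) -> finishes; pool += (0, 2, 1) = (4, 6, 4)
  proc-B still needs (2, 3, 5) but only (4, 6, 4) is free — short on res1
  proc-F still needs (3, 6, 5) but only (4, 6, 4) is free — short on res1
Permanently blocked: proc-B and proc-F.


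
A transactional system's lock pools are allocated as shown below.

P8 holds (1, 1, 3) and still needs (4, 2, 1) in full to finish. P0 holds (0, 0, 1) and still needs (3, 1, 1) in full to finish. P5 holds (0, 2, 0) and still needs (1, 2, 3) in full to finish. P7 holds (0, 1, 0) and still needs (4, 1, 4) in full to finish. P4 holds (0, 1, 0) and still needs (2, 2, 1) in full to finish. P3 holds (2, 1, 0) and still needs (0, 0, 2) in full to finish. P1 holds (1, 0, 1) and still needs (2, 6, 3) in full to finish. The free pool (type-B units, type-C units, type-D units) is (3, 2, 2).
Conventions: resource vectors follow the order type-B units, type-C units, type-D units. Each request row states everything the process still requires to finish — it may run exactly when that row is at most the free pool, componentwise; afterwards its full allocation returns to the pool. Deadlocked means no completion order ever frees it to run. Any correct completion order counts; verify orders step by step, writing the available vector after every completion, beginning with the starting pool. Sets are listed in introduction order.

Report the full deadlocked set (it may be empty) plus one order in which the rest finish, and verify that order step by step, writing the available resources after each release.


Nothing here is deadlocked.
Key observation: the pool covers P3 at once, and every later process fits after earlier releases.
A valid finishing order for the others: P3, P8, P7, P4, P0, P5, P1. Check, step by step:
  pool = (3, 2, 2)
  P3 needs (0, 0, 2) <= (3, 2, 2) -> finishes; pool += (2, 1, 0) = (5, 3, 2)
  P8 needs (4, 2, 1) <= (5, 3, 2) -> finishes; pool += (1, 1, 3) = (6, 4, 5)
  P7 needs (4, 1, 4) <= (6, 4, 5) -> finishes; pool += (0, 1, 0) = (6, 5, 5)
  P4 needs (2, 2, 1) <= (6, 5, 5) -> finishes; pool += (0, 1, 0) = (6, 6, 5)
  P0 needs (3, 1, 1) <= (6, 6, 5) -> finishes; pool += (0, 0, 1) = (6, 6, 6)
  P5 needs (1, 2, 3) <= (6, 6, 6) -> finishes; pool += (0, 2, 0) = (6, 8, 6)
  P1 needs (2, 6, 3) <= (6, 8, 6) -> finishes; pool += (1, 0, 1) = (7, 8, 7)


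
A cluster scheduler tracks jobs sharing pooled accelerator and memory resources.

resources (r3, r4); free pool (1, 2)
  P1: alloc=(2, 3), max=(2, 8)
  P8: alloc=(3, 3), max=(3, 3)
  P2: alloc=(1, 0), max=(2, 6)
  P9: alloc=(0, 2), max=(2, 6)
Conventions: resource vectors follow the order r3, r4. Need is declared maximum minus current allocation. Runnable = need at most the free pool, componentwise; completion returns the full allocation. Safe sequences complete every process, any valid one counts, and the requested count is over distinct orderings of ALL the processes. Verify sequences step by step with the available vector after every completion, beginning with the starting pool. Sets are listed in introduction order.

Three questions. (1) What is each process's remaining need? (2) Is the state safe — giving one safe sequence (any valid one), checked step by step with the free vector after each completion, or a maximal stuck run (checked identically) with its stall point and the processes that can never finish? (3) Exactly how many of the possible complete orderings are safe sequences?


(1) Remaining need (order r3, r4):
  P1: (0, 5)
  P8: (0, 0)
  P2: (1, 6)
  P9: (2, 4)
(2) The state is SAFE; one workable sequence: P8, P9, P2, P1.
Key observation: nothing binds to the last unit here — the tightest requested-resource margin is 1, first seen at P9 ((2, 4) against (4, 5)).
Check, step by step:
  pool = (1, 2)
  P8 needs (0, 0) <= (1, 2) -> finishes; pool += (3, 3) = (4, 5)
  P9 needs (2, 4) <= (4, 5) -> finishes; pool += (0, 2) = (4, 7)
  P2 needs (1, 6) <= (4, 7) -> finishes; pool += (1, 0) = (5, 7)
  P1 needs (0, 5) <= (5, 7) -> finishes; pool += (2, 3) = (7, 10)
(3) Precisely 4 of the possible complete orderings are safe sequences.


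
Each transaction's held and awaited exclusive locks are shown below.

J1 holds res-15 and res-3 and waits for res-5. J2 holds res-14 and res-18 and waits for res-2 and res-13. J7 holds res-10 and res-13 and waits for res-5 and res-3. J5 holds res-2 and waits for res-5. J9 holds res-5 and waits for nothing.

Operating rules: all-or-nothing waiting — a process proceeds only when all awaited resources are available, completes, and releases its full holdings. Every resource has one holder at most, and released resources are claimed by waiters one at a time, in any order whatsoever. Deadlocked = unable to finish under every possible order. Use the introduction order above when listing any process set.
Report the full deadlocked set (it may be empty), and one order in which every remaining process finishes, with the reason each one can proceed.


Nothing here is deadlocked.
Key observation: every chain of waits terminates; starting from the processes that wait on nothing, all the rest unlock in turn.
The rest can finish in the order J9, J1, J7, J5, J2.
Check, step by step:
  J9: no waits; runs immediately, freeing res-5
  J1 waits on res-5 — all released -> runs and releases res-15 and res-3
  J7 waits on res-5 and res-3 — all released -> runs and releases res-10 and res-13
  J5 waits on res-5 — all released -> runs and releases res-2
  J2 waits on res-2 and res-13 — all released -> runs and releases res-14 and res-18
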